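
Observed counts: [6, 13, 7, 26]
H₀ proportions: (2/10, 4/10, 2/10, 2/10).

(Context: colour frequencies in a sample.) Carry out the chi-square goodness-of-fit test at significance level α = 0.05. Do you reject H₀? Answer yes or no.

reject H₀: yes

n = 52; E_i = n·p_i = [10.40, 20.80, 10.40, 10.40]
χ² = (6−10.40)²/10.40 + (13−20.80)²/20.80 + (7−10.40)²/10.40 + (26−10.40)²/10.40 = 29.2981
df = 3
p-value (upper-tail) = 0.00000
At α=0.05: p < α → reject H₀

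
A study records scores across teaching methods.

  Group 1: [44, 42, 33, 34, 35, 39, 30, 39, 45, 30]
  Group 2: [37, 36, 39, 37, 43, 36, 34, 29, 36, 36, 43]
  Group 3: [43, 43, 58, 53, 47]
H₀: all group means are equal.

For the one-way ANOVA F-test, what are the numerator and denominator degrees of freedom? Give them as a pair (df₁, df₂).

degrees of freedom = [2, 23]

k = 3 groups, N = 26 total
df = (k−1, N−k) = (3−1, 26−3) = (2, 23)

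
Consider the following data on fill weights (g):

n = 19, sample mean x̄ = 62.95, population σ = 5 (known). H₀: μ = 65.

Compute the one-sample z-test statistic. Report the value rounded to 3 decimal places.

test statistic = -1.787

SE = σ/√n = 5/√19 = 1.1471
z = (x̄−μ₀)/SE = (62.95−65)/1.1471 = -1.7871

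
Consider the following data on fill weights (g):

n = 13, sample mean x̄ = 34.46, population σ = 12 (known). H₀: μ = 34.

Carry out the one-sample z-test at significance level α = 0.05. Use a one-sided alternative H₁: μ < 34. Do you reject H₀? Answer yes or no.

reject H₀: no

SE = σ/√n = 12/√13 = 3.3282
z = (x̄−μ₀)/SE = (34.46−34)/3.3282 = 0.1382
p-value (one-sided, H₁ less) = 0.55496
At α=0.05: p ≥ α → fail to reject H₀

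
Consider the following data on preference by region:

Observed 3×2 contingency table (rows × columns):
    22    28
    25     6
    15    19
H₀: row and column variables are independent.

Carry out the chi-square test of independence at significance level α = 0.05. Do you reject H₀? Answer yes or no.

Row totals [50, 31, 34], col totals [62, 53], n=115
χ² = (22−26.96)²/26.96 + (28−23.04)²/23.04 + (25−16.71)²/16.71 + (6−14.29)²/14.29 + (15−18.33)²/18.33 + (19−15.67)²/15.67 = 12.2062
df = 2
p-value (upper-tail) = 0.00224
At α=0.05: p < α → reject H₀

reject H₀: yes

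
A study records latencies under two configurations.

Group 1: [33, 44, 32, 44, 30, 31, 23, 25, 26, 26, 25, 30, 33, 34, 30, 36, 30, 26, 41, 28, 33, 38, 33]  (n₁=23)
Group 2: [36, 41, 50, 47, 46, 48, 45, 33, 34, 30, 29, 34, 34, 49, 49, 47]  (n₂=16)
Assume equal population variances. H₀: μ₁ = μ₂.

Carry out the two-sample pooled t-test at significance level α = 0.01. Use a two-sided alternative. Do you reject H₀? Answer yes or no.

x̄₁=31.783, s₁=5.831, n₁=23
x̄₂=40.750, s₂=7.620, n₂=16
s_p² = [22·5.831² + 15·7.620²]/37 = 43.7544
SE = √(s_p²·(1/23+1/16)) = 2.1534
t = (31.783−40.750)/2.1534 = -4.1643
df = 37
p-value (two-sided) = 0.00018
At α=0.01: p < α → reject H₀

reject H₀: yes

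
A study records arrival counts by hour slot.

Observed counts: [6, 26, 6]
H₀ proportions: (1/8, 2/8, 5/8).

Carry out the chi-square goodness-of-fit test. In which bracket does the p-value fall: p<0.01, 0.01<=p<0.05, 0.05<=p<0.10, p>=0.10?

n = 38; E_i = n·p_i = [4.75, 9.50, 23.75]
χ² = (6−4.75)²/4.75 + (26−9.50)²/9.50 + (6−23.75)²/23.75 = 42.2526
df = 2
p-value (upper-tail) = 0.00000
→ bracket: p<0.01

p-value bracket: p<0.01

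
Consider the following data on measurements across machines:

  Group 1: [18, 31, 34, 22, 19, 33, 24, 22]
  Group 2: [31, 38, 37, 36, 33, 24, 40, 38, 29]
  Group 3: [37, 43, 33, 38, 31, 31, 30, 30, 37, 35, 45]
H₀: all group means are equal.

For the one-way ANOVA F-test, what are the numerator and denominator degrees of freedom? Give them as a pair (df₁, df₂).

degrees of freedom = [2, 25]

k = 3 groups, N = 28 total
df = (k−1, N−k) = (3−1, 28−3) = (2, 25)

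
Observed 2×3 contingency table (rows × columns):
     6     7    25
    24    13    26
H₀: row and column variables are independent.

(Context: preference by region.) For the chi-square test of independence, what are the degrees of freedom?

degrees of freedom = 2

df = (r−1)(c−1) = (2−1)·(3−1) = 2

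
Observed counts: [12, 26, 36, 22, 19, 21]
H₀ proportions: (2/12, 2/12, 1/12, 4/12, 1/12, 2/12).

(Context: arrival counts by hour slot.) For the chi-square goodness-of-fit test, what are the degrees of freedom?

df = k − 1 = 6 − 1 = 5

degrees of freedom = 5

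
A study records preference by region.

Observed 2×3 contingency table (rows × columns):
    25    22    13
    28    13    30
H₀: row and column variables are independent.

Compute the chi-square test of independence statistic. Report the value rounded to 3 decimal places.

Row totals [60, 71], col totals [53, 35, 43], n=131
χ² = (25−24.27)²/24.27 + (22−16.03)²/16.03 + (13−19.69)²/19.69 + (28−28.73)²/28.73 + (13−18.97)²/18.97 + (30−23.31)²/23.31 = 8.3402
df = 2

test statistic = 8.340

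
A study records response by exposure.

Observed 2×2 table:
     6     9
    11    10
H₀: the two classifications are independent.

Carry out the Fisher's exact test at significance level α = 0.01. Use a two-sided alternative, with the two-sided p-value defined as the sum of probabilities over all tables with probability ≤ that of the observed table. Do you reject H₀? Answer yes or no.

reject H₀: no

Margins: r₁=15, r₂=21, c₁=17, c₂=19, n=36
p_obs = C(15,6)·C(21,11)/C(36,17); sum pmf over tables with pmf ≤ p_obs
p-value (two-sided) = 0.51600
At α=0.01: p ≥ α → fail to reject H₀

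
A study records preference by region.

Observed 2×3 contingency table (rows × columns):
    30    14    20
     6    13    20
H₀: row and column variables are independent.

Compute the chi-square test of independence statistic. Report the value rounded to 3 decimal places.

Row totals [64, 39], col totals [36, 27, 40], n=103
χ² = (30−22.37)²/22.37 + (14−16.78)²/16.78 + (20−24.85)²/24.85 + (6−13.63)²/13.63 + (13−10.22)²/10.22 + (20−15.15)²/15.15 = 10.5931
df = 2

test statistic = 10.593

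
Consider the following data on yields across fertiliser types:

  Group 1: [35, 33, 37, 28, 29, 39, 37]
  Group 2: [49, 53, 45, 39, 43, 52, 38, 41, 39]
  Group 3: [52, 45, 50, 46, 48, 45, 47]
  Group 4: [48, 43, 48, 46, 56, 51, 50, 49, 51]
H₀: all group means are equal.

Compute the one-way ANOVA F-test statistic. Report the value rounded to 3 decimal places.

test statistic = 18.445

Group means [34.00, 44.33, 47.57, 49.11], grand mean 44.125
SSB = Σnᵢ(x̄ᵢ−x̄)² = 1024.897; SSW = ΣΣ(x−x̄ᵢ)² = 518.603
MSB = 1024.897/3 = 341.6323; MSW = 518.603/28 = 18.5215
F = MSB/MSW = 18.4451
df = (3, 28)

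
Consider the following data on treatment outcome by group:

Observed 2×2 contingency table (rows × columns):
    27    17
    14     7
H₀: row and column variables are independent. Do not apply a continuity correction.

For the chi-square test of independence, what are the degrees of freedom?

df = (r−1)(c−1) = (2−1)·(2−1) = 1

degrees of freedom = 1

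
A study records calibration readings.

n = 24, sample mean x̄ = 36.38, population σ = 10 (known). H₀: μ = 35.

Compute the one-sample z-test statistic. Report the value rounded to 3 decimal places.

test statistic = 0.676

SE = σ/√n = 10/√24 = 2.0412
z = (x̄−μ₀)/SE = (36.38−35)/2.0412 = 0.6761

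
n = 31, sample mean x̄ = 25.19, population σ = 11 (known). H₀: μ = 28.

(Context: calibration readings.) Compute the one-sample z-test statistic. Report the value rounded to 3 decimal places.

test statistic = -1.422

SE = σ/√n = 11/√31 = 1.9757
z = (x̄−μ₀)/SE = (25.19−28)/1.9757 = -1.4223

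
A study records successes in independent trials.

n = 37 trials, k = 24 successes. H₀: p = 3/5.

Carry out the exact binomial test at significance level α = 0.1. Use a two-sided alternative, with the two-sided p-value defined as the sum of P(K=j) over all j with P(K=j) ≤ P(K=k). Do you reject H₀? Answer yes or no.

reject H₀: no

Exact binomial: n=37, k=24, p₀=3/5=0.6000
P(X=j) = C(n,j)·p₀^j·(1−p₀)^(n−j); p = Σ P(X=j) over j with P(X=j) ≤ P(X=24)
p-value (two-sided) = 0.61688
At α=0.1: p ≥ α → fail to reject H₀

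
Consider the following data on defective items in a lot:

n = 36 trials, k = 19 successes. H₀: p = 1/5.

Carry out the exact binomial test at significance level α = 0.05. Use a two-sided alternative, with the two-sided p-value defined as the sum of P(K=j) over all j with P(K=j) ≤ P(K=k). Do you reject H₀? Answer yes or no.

Exact binomial: n=36, k=19, p₀=1/5=0.2000
P(X=j) = C(n,j)·p₀^j·(1−p₀)^(n−j); p = Σ P(X=j) over j with P(X=j) ≤ P(X=19)
p-value (two-sided) = 0.00001
At α=0.05: p < α → reject H₀

reject H₀: yes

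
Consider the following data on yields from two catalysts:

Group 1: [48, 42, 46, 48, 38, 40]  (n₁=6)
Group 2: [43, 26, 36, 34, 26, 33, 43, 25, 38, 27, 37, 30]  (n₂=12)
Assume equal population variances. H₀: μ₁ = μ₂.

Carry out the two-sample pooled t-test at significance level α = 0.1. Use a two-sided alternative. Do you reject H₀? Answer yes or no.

x̄₁=43.667, s₁=4.274, n₁=6
x̄₂=33.167, s₂=6.450, n₂=12
s_p² = [5·4.274² + 11·6.450²]/16 = 34.3125
SE = √(s_p²·(1/6+1/12)) = 2.9288
t = (43.667−33.167)/2.9288 = 3.5850
df = 16
p-value (two-sided) = 0.00248
At α=0.1: p < α → reject H₀

reject H₀: yes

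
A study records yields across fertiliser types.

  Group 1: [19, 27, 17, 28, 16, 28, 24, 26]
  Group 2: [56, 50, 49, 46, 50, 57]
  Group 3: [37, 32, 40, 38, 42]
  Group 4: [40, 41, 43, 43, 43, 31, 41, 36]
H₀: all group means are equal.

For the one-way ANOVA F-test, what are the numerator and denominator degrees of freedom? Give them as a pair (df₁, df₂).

degrees of freedom = [3, 23]

k = 4 groups, N = 27 total
df = (k−1, N−k) = (4−1, 27−4) = (3, 23)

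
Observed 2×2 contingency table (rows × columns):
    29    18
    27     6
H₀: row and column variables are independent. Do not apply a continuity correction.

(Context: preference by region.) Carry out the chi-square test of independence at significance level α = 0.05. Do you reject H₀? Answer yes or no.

reject H₀: no

Row totals [47, 33], col totals [56, 24], n=80
χ² = (29−32.90)²/32.90 + (18−14.10)²/14.10 + (27−23.10)²/23.10 + (6−9.90)²/9.90 = 3.7358
df = 1
p-value (upper-tail) = 0.05326
At α=0.05: p ≥ α → fail to reject H₀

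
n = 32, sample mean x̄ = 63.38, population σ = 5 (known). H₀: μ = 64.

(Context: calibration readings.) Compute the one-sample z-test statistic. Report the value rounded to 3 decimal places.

test statistic = -0.701

SE = σ/√n = 5/√32 = 0.8839
z = (x̄−μ₀)/SE = (63.38−64)/0.8839 = -0.7014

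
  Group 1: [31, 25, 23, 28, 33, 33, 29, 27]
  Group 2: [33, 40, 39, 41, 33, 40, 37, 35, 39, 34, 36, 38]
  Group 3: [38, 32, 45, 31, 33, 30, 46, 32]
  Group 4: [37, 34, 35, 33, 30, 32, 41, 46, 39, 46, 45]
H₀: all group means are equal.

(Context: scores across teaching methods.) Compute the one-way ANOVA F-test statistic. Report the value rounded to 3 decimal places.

test statistic = 6.912

Group means [28.62, 37.08, 35.88, 38.00], grand mean 35.359
SSB = Σnᵢ(x̄ᵢ−x̄)² = 477.308; SSW = ΣΣ(x−x̄ᵢ)² = 805.667
MSB = 477.308/3 = 159.1026; MSW = 805.667/35 = 23.0190
F = MSB/MSW = 6.9118
df = (3, 35)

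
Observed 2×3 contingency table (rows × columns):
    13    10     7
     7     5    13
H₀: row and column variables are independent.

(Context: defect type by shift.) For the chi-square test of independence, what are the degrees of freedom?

df = (r−1)(c−1) = (2−1)·(3−1) = 2

degrees of freedom = 2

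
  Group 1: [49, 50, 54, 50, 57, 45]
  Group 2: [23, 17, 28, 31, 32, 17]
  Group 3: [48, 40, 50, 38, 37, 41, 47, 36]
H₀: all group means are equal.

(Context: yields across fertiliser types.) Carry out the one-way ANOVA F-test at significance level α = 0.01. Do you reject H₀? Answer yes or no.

Group means [50.83, 24.67, 42.12], grand mean 39.500
SSB = Σnᵢ(x̄ᵢ−x̄)² = 2145.958; SSW = ΣΣ(x−x̄ᵢ)² = 519.042
MSB = 2145.958/2 = 1072.9792; MSW = 519.042/17 = 30.5319
F = MSB/MSW = 35.1429
df = (2, 17)
p-value (upper-tail) = 0.00000
At α=0.01: p < α → reject H₀

reject H₀: yes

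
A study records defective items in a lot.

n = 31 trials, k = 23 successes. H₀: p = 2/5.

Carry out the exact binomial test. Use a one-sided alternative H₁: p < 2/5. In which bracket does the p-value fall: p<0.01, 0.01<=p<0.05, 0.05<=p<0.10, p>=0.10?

p-value bracket: p>=0.10

Exact binomial: n=31, k=23, p₀=2/5=0.4000
P(X≤23) from Σ C(n,i)·p₀^i·(1−p₀)^(n−i)
p-value (one-sided, H₁ less) = 0.99997
→ bracket: p>=0.10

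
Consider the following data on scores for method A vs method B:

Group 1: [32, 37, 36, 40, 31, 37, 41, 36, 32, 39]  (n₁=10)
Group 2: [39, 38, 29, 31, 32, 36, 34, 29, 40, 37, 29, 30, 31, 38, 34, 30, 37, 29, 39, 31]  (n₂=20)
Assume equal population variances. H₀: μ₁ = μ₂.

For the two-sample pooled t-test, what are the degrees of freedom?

df = n₁ + n₂ − 2 = 10 + 20 − 2 = 28

degrees of freedom = 28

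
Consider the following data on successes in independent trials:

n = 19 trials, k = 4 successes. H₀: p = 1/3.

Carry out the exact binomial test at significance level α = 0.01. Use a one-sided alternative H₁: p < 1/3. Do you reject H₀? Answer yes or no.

Exact binomial: n=19, k=4, p₀=1/3=0.3333
P(X≤4) from Σ C(n,i)·p₀^i·(1−p₀)^(n−i)
p-value (one-sided, H₁ less) = 0.18794
At α=0.01: p ≥ α → fail to reject H₀

reject H₀: no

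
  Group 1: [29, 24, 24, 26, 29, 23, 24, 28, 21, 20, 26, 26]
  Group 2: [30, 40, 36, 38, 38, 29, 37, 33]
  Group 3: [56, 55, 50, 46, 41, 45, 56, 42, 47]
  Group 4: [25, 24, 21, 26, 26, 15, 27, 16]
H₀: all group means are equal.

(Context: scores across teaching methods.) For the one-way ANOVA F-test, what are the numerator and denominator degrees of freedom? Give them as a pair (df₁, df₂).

degrees of freedom = [3, 33]

k = 4 groups, N = 37 total
df = (k−1, N−k) = (4−1, 37−4) = (3, 33)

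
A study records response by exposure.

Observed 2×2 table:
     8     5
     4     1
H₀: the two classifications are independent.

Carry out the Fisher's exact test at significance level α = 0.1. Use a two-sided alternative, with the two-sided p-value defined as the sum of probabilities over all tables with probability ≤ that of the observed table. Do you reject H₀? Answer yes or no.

reject H₀: no

Margins: r₁=13, r₂=5, c₁=12, c₂=6, n=18
p_obs = C(13,8)·C(5,4)/C(18,12); sum pmf over tables with pmf ≤ p_obs
p-value (two-sided) = 0.61485
At α=0.1: p ≥ α → fail to reject H₀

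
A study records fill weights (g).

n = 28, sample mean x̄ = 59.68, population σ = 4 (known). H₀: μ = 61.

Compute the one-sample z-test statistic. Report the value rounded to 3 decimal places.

SE = σ/√n = 4/√28 = 0.7559
z = (x̄−μ₀)/SE = (59.68−61)/0.7559 = -1.7462

test statistic = -1.746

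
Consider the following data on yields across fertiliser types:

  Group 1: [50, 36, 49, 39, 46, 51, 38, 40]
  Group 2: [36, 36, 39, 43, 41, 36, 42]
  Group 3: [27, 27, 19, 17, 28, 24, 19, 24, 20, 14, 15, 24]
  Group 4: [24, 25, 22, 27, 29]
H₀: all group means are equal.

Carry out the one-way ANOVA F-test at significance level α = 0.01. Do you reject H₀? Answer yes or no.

Group means [43.62, 39.00, 21.50, 25.40], grand mean 31.469
SSB = Σnᵢ(x̄ᵢ−x̄)² = 2955.894; SSW = ΣΣ(x−x̄ᵢ)² = 594.075
MSB = 2955.894/3 = 985.2979; MSW = 594.075/28 = 21.2170
F = MSB/MSW = 46.4392
df = (3, 28)
p-value (upper-tail) = 0.00000
At α=0.01: p < α → reject H₀

reject H₀: yes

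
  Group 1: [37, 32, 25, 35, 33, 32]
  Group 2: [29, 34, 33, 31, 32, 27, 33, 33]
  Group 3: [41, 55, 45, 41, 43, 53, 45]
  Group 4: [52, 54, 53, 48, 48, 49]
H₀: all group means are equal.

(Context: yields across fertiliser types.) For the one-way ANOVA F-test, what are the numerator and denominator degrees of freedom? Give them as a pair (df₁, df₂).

degrees of freedom = [3, 23]

k = 4 groups, N = 27 total
df = (k−1, N−k) = (4−1, 27−4) = (3, 23)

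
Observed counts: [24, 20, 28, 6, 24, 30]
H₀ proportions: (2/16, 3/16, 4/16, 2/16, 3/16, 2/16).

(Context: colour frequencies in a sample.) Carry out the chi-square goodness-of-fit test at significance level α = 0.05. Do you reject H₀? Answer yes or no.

reject H₀: yes

n = 132; E_i = n·p_i = [16.50, 24.75, 33.00, 16.50, 24.75, 16.50]
χ² = (24−16.50)²/16.50 + (20−24.75)²/24.75 + (28−33.00)²/33.00 + (6−16.50)²/16.50 + (24−24.75)²/24.75 + (30−16.50)²/16.50 = 22.8283
df = 5
p-value (upper-tail) = 0.00036
At α=0.05: p < α → reject H₀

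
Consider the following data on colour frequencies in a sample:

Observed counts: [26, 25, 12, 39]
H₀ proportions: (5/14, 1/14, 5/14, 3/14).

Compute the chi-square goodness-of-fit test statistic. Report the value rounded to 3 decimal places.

n = 102; E_i = n·p_i = [36.43, 7.29, 36.43, 21.86]
χ² = (26−36.43)²/36.43 + (25−7.29)²/7.29 + (12−36.43)²/36.43 + (39−21.86)²/21.86 = 75.8824
df = 3

test statistic = 75.882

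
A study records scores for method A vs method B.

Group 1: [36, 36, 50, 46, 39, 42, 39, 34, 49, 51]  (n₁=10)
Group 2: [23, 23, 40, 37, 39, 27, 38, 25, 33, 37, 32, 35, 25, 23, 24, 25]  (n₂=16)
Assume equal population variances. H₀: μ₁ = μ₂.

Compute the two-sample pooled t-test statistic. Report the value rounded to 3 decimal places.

test statistic = 4.523

x̄₁=42.200, s₁=6.356, n₁=10
x̄₂=30.375, s₂=6.561, n₂=16
s_p² = [9·6.356² + 15·6.561²]/24 = 42.0563
SE = √(s_p²·(1/10+1/16)) = 2.6142
t = (42.200−30.375)/2.6142 = 4.5233
df = 24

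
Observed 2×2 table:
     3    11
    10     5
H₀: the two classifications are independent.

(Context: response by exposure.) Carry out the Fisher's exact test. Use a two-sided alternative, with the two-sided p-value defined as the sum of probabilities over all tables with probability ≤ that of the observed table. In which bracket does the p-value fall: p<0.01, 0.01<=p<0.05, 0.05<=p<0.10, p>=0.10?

Margins: r₁=14, r₂=15, c₁=13, c₂=16, n=29
p_obs = C(14,3)·C(15,10)/C(29,13); sum pmf over tables with pmf ≤ p_obs
p-value (two-sided) = 0.02533
→ bracket: 0.01<=p<0.05

p-value bracket: 0.01<=p<0.05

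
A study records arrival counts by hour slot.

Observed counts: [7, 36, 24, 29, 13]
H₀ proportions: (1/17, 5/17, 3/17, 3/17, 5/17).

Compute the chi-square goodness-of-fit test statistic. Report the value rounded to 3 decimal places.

test statistic = 18.006

n = 109; E_i = n·p_i = [6.41, 32.06, 19.24, 19.24, 32.06]
χ² = (7−6.41)²/6.41 + (36−32.06)²/32.06 + (24−19.24)²/19.24 + (29−19.24)²/19.24 + (13−32.06)²/32.06 = 18.0061
df = 4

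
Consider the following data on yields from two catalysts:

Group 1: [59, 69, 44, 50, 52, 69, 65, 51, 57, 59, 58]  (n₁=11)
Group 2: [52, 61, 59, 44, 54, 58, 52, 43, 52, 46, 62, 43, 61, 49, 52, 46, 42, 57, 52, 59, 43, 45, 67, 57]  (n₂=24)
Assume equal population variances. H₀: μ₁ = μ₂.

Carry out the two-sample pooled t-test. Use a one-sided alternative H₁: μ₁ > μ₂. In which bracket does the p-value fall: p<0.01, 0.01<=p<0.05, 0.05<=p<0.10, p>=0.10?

p-value bracket: 0.01<=p<0.05

x̄₁=57.545, s₁=7.980, n₁=11
x̄₂=52.333, s₂=7.251, n₂=24
s_p² = [10·7.980² + 23·7.251²]/33 = 55.9412
SE = √(s_p²·(1/11+1/24)) = 2.7233
t = (57.545−52.333)/2.7233 = 1.9139
df = 33
p-value (one-sided, H₁ greater) = 0.03217
→ bracket: 0.01<=p<0.05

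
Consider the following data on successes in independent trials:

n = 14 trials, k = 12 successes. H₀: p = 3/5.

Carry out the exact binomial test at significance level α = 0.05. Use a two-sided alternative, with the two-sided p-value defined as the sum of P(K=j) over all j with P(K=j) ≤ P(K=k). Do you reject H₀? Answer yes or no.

reject H₀: no

Exact binomial: n=14, k=12, p₀=3/5=0.6000
P(X=j) = C(n,j)·p₀^j·(1−p₀)^(n−j); p = Σ P(X=j) over j with P(X=j) ≤ P(X=12)
p-value (two-sided) = 0.05730
At α=0.05: p ≥ α → fail to reject H₀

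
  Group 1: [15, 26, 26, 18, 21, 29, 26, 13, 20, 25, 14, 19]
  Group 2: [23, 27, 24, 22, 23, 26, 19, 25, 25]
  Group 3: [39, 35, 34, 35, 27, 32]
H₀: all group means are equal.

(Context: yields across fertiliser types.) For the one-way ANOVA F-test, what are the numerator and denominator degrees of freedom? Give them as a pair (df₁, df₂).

degrees of freedom = [2, 24]

k = 3 groups, N = 27 total
df = (k−1, N−k) = (3−1, 27−3) = (2, 24)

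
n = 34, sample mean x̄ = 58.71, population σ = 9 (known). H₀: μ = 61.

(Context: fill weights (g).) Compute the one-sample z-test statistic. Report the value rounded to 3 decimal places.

test statistic = -1.484

SE = σ/√n = 9/√34 = 1.5435
z = (x̄−μ₀)/SE = (58.71−61)/1.5435 = -1.4837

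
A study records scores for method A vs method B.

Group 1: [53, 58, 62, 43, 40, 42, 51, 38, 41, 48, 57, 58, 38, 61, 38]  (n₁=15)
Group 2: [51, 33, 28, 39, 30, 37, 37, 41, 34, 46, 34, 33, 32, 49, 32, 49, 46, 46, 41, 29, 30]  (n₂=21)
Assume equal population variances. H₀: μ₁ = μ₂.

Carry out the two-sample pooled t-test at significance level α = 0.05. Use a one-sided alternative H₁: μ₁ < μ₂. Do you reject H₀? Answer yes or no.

reject H₀: no

x̄₁=48.533, s₁=9.062, n₁=15
x̄₂=37.952, s₂=7.372, n₂=21
s_p² = [14·9.062² + 20·7.372²]/34 = 65.7849
SE = √(s_p²·(1/15+1/21)) = 2.7419
t = (48.533−37.952)/2.7419 = 3.8589
df = 34
p-value (one-sided, H₁ less) = 0.99976
At α=0.05: p ≥ α → fail to reject H₀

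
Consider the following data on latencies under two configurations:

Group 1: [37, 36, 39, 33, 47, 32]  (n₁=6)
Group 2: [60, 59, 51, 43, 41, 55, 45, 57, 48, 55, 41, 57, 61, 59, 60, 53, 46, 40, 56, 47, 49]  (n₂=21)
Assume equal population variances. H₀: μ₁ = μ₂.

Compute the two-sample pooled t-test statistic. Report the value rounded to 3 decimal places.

x̄₁=37.333, s₁=5.391, n₁=6
x̄₂=51.571, s₂=7.040, n₂=21
s_p² = [5·5.391² + 20·7.040²]/25 = 45.4590
SE = √(s_p²·(1/6+1/21)) = 3.1211
t = (37.333−51.571)/3.1211 = -4.5619
df = 25

test statistic = -4.562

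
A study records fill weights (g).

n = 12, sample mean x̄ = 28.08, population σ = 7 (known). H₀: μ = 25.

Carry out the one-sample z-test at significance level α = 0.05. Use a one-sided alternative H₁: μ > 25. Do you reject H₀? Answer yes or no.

SE = σ/√n = 7/√12 = 2.0207
z = (x̄−μ₀)/SE = (28.08−25)/2.0207 = 1.5242
p-value (one-sided, H₁ greater) = 0.06373
At α=0.05: p ≥ α → fail to reject H₀

reject H₀: no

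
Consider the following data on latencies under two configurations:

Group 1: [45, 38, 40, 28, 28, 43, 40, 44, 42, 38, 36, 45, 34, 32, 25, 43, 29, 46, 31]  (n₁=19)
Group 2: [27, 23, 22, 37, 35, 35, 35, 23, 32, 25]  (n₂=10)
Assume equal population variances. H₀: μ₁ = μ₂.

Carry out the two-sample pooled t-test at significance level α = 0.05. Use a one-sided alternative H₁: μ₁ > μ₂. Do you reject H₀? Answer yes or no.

reject H₀: yes

x̄₁=37.211, s₁=6.730, n₁=19
x̄₂=29.400, s₂=5.967, n₂=10
s_p² = [18·6.730² + 9·5.967²]/27 = 42.0577
SE = √(s_p²·(1/19+1/10)) = 2.5336
t = (37.211−29.400)/2.5336 = 3.0827
df = 27
p-value (one-sided, H₁ greater) = 0.00234
At α=0.05: p < α → reject H₀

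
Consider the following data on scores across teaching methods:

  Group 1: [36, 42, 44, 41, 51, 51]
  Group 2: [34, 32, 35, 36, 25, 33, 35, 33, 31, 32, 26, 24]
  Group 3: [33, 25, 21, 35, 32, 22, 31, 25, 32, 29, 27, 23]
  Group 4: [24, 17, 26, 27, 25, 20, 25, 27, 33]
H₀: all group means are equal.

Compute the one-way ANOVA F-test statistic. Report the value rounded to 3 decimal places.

Group means [44.17, 31.33, 27.92, 24.89], grand mean 30.769
SSB = Σnᵢ(x̄ᵢ−x̄)² = 1489.618; SSW = ΣΣ(x−x̄ᵢ)² = 767.306
MSB = 1489.618/3 = 496.5392; MSW = 767.306/35 = 21.9230
F = MSB/MSW = 22.6492
df = (3, 35)

test statistic = 22.649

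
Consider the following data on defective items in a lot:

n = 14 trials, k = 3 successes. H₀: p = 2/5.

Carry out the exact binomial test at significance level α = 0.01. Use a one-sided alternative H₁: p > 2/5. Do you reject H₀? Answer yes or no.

Exact binomial: n=14, k=3, p₀=2/5=0.4000
P(X≥3) from Σ C(n,i)·p₀^i·(1−p₀)^(n−i)
p-value (one-sided, H₁ greater) = 0.96021
At α=0.01: p ≥ α → fail to reject H₀

reject H₀: no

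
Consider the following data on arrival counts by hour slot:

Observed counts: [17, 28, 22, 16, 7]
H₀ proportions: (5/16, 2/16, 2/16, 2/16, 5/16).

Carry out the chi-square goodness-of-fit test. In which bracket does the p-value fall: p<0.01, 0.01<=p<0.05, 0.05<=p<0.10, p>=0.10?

p-value bracket: p<0.01

n = 90; E_i = n·p_i = [28.12, 11.25, 11.25, 11.25, 28.12]
χ² = (17−28.12)²/28.12 + (28−11.25)²/11.25 + (22−11.25)²/11.25 + (16−11.25)²/11.25 + (7−28.12)²/28.12 = 57.4844
df = 4
p-value (upper-tail) = 0.00000
→ bracket: p<0.01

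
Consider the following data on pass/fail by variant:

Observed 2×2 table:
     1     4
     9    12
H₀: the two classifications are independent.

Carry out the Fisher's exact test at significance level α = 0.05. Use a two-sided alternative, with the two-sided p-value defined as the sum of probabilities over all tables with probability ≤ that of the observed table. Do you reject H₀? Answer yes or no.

Margins: r₁=5, r₂=21, c₁=10, c₂=16, n=26
p_obs = C(5,1)·C(21,9)/C(26,10); sum pmf over tables with pmf ≤ p_obs
p-value (two-sided) = 0.61690
At α=0.05: p ≥ α → fail to reject H₀

reject H₀: no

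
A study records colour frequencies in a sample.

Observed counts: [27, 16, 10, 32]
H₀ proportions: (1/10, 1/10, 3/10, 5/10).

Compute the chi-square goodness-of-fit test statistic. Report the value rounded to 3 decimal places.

test statistic = 58.898

n = 85; E_i = n·p_i = [8.50, 8.50, 25.50, 42.50]
χ² = (27−8.50)²/8.50 + (16−8.50)²/8.50 + (10−25.50)²/25.50 + (32−42.50)²/42.50 = 58.8980
df = 3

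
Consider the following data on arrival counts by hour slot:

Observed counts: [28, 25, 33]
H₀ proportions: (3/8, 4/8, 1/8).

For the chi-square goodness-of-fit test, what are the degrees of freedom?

degrees of freedom = 2

df = k − 1 = 3 − 1 = 2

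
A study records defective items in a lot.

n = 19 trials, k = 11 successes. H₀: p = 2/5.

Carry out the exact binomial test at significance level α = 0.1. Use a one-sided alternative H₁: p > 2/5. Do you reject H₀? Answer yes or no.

Exact binomial: n=19, k=11, p₀=2/5=0.4000
P(X≥11) from Σ C(n,i)·p₀^i·(1−p₀)^(n−i)
p-value (one-sided, H₁ greater) = 0.08847
At α=0.1: p < α → reject H₀

reject H₀: yes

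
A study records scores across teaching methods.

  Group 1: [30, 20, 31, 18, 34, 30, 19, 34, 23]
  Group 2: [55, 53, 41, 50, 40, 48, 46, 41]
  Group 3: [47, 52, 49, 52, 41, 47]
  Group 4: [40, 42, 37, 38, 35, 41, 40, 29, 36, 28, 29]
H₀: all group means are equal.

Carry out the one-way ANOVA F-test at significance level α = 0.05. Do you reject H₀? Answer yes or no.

reject H₀: yes

Group means [26.56, 46.75, 48.00, 35.91], grand mean 38.118
SSB = Σnᵢ(x̄ᵢ−x̄)² = 2438.898; SSW = ΣΣ(x−x̄ᵢ)² = 916.631
MSB = 2438.898/3 = 812.9660; MSW = 916.631/30 = 30.5544
F = MSB/MSW = 26.6072
df = (3, 30)
p-value (upper-tail) = 0.00000
At α=0.05: p < α → reject H₀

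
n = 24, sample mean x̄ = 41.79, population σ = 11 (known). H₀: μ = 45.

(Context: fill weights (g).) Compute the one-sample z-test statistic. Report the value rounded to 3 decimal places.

test statistic = -1.430

SE = σ/√n = 11/√24 = 2.2454
z = (x̄−μ₀)/SE = (41.79−45)/2.2454 = -1.4296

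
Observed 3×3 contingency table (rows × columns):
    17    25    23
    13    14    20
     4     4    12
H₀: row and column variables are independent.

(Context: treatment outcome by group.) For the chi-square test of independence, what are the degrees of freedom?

df = (r−1)(c−1) = (3−1)·(3−1) = 4

degrees of freedom = 4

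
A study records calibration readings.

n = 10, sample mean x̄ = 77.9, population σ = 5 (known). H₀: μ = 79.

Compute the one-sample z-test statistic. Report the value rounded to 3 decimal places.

SE = σ/√n = 5/√10 = 1.5811
z = (x̄−μ₀)/SE = (77.9−79)/1.5811 = -0.6957

test statistic = -0.696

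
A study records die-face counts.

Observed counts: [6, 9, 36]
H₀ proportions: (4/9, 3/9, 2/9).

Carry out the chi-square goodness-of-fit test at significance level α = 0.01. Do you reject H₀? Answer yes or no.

reject H₀: yes

n = 51; E_i = n·p_i = [22.67, 17.00, 11.33]
χ² = (6−22.67)²/22.67 + (9−17.00)²/17.00 + (36−11.33)²/11.33 = 69.7059
df = 2
p-value (upper-tail) = 0.00000
At α=0.01: p < α → reject H₀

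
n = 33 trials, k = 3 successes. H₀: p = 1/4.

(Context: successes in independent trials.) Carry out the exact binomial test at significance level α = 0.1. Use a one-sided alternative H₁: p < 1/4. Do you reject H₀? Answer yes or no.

reject H₀: yes

Exact binomial: n=33, k=3, p₀=1/4=0.2500
P(X≤3) from Σ C(n,i)·p₀^i·(1−p₀)^(n−i)
p-value (one-sided, H₁ less) = 0.02055
At α=0.1: p < α → reject H₀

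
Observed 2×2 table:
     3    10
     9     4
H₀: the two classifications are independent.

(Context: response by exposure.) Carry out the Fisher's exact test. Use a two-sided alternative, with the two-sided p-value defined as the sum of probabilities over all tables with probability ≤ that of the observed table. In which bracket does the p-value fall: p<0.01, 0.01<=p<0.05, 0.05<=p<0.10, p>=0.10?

Margins: r₁=13, r₂=13, c₁=12, c₂=14, n=26
p_obs = C(13,3)·C(13,9)/C(26,12); sum pmf over tables with pmf ≤ p_obs
p-value (two-sided) = 0.04718
→ bracket: 0.01<=p<0.05

p-value bracket: 0.01<=p<0.05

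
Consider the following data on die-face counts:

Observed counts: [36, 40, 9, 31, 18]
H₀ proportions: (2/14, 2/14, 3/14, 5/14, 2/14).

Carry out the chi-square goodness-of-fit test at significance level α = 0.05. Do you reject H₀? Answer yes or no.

n = 134; E_i = n·p_i = [19.14, 19.14, 28.71, 47.86, 19.14]
χ² = (36−19.14)²/19.14 + (40−19.14)²/19.14 + (9−28.71)²/28.71 + (31−47.86)²/47.86 + (18−19.14)²/19.14 = 57.1104
df = 4
p-value (upper-tail) = 0.00000
At α=0.05: p < α → reject H₀

reject H₀: yes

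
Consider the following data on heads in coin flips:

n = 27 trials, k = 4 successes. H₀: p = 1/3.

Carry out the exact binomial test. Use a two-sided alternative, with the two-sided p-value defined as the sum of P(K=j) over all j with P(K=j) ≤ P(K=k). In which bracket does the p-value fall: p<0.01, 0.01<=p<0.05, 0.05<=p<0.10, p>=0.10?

p-value bracket: 0.01<=p<0.05

Exact binomial: n=27, k=4, p₀=1/3=0.3333
P(X=j) = C(n,j)·p₀^j·(1−p₀)^(n−j); p = Σ P(X=j) over j with P(X=j) ≤ P(X=4)
p-value (two-sided) = 0.04192
→ bracket: 0.01<=p<0.05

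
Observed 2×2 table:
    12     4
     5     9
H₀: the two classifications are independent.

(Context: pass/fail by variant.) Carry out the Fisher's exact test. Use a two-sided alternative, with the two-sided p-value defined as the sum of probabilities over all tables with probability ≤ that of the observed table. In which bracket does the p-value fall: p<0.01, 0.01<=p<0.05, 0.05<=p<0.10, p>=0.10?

p-value bracket: 0.05<=p<0.10

Margins: r₁=16, r₂=14, c₁=17, c₂=13, n=30
p_obs = C(16,12)·C(14,5)/C(30,17); sum pmf over tables with pmf ≤ p_obs
p-value (two-sided) = 0.06336
→ bracket: 0.05<=p<0.10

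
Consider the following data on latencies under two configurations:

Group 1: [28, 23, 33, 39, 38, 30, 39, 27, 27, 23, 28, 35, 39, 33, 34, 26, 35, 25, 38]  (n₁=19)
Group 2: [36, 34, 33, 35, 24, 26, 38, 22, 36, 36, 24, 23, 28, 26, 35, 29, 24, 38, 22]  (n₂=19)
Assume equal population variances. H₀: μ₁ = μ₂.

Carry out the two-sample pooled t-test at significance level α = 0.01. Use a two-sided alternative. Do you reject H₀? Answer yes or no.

x̄₁=31.579, s₁=5.640, n₁=19
x̄₂=29.947, s₂=5.930, n₂=19
s_p² = [18·5.640² + 18·5.930²]/36 = 33.4883
SE = √(s_p²·(1/19+1/19)) = 1.8775
t = (31.579−29.947)/1.8775 = 0.8690
df = 36
p-value (two-sided) = 0.39060
At α=0.01: p ≥ α → fail to reject H₀

reject H₀: no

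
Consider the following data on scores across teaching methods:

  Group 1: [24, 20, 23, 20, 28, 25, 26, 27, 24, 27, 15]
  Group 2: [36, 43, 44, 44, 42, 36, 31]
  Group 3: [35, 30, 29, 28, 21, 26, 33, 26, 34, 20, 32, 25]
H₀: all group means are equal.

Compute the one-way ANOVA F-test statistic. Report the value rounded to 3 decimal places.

test statistic = 26.080

Group means [23.55, 39.43, 28.25], grand mean 29.133
SSB = Σnᵢ(x̄ᵢ−x̄)² = 1094.775; SSW = ΣΣ(x−x̄ᵢ)² = 566.692
MSB = 1094.775/2 = 547.3876; MSW = 566.692/27 = 20.9886
F = MSB/MSW = 26.0803
df = (2, 27)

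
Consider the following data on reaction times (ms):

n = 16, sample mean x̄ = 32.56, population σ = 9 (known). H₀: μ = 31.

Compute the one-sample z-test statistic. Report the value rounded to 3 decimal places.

SE = σ/√n = 9/√16 = 2.2500
z = (x̄−μ₀)/SE = (32.56−31)/2.2500 = 0.6933

test statistic = 0.693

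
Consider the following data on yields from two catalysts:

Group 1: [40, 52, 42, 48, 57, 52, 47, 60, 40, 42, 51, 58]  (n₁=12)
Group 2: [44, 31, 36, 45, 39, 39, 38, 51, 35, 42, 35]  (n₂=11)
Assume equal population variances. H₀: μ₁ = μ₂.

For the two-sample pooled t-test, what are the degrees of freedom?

degrees of freedom = 21

df = n₁ + n₂ − 2 = 12 + 11 − 2 = 21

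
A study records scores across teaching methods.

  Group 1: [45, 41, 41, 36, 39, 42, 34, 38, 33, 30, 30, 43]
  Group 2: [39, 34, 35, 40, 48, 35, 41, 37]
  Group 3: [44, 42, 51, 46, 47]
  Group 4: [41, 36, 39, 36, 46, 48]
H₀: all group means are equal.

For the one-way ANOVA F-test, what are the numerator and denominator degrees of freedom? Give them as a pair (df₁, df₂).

k = 4 groups, N = 31 total
df = (k−1, N−k) = (4−1, 31−4) = (3, 27)

degrees of freedom = [3, 27]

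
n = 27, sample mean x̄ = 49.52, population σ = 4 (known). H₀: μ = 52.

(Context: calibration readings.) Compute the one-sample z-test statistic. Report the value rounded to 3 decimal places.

test statistic = -3.222

SE = σ/√n = 4/√27 = 0.7698
z = (x̄−μ₀)/SE = (49.52−52)/0.7698 = -3.2216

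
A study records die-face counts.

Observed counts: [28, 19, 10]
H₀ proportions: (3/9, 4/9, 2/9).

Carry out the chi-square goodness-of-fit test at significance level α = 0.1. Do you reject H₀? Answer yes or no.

reject H₀: yes

n = 57; E_i = n·p_i = [19.00, 25.33, 12.67]
χ² = (28−19.00)²/19.00 + (19−25.33)²/25.33 + (10−12.67)²/12.67 = 6.4079
df = 2
p-value (upper-tail) = 0.04060
At α=0.1: p < α → reject H₀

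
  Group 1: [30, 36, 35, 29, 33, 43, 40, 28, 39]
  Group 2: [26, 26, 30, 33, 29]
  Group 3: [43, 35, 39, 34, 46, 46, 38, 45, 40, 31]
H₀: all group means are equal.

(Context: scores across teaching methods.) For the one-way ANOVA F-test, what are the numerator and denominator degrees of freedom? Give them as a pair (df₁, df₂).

k = 3 groups, N = 24 total
df = (k−1, N−k) = (3−1, 24−3) = (2, 21)

degrees of freedom = [2, 21]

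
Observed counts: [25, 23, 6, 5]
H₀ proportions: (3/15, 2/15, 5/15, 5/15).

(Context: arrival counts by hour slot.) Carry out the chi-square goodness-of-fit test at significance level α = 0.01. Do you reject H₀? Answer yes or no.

n = 59; E_i = n·p_i = [11.80, 7.87, 19.67, 19.67]
χ² = (25−11.80)²/11.80 + (23−7.87)²/7.87 + (6−19.67)²/19.67 + (5−19.67)²/19.67 = 64.3136
df = 3
p-value (upper-tail) = 0.00000
At α=0.01: p < α → reject H₀

reject H₀: yes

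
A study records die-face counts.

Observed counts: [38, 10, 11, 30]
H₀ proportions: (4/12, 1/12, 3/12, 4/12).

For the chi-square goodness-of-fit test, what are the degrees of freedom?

df = k − 1 = 4 − 1 = 3

degrees of freedom = 3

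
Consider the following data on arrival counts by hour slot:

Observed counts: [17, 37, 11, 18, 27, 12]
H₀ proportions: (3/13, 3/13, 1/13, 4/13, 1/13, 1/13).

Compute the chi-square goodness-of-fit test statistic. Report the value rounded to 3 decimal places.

test statistic = 51.440

n = 122; E_i = n·p_i = [28.15, 28.15, 9.38, 37.54, 9.38, 9.38]
χ² = (17−28.15)²/28.15 + (37−28.15)²/28.15 + (11−9.38)²/9.38 + (18−37.54)²/37.54 + (27−9.38)²/9.38 + (12−9.38)²/9.38 = 51.4399
df = 5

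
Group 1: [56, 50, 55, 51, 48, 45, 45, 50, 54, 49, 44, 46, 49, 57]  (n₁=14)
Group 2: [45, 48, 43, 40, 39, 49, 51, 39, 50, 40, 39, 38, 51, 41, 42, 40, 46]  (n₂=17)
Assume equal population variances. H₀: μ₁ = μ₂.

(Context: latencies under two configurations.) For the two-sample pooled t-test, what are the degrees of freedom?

df = n₁ + n₂ − 2 = 14 + 17 − 2 = 29

degrees of freedom = 29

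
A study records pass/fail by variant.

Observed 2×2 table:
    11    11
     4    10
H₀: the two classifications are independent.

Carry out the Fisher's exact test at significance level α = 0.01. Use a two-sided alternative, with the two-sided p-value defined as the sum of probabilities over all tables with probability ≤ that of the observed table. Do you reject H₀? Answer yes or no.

reject H₀: no

Margins: r₁=22, r₂=14, c₁=15, c₂=21, n=36
p_obs = C(22,11)·C(14,4)/C(36,15); sum pmf over tables with pmf ≤ p_obs
p-value (two-sided) = 0.30211
At α=0.01: p ≥ α → fail to reject H₀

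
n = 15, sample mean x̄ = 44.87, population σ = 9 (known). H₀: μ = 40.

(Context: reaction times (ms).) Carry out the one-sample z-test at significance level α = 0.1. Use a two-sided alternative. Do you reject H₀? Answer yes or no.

reject H₀: yes

SE = σ/√n = 9/√15 = 2.3238
z = (x̄−μ₀)/SE = (44.87−40)/2.3238 = 2.0957
p-value (two-sided) = 0.03611
At α=0.1: p < α → reject H₀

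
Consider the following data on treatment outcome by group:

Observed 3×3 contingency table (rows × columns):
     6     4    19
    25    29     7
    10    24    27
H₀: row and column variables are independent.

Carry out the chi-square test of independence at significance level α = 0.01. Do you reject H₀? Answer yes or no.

Row totals [29, 61, 61], col totals [41, 57, 53], n=151
χ² = (6−7.87)²/7.87 + (4−10.95)²/10.95 + (19−10.18)²/10.18 + (25−16.56)²/16.56 + (29−23.03)²/23.03 + (7−21.41)²/21.41 + (10−16.56)²/16.56 + (24−23.03)²/23.03 + (27−21.41)²/21.41 = 32.1468
df = 4
p-value (upper-tail) = 0.00000
At α=0.01: p < α → reject H₀

reject H₀: yes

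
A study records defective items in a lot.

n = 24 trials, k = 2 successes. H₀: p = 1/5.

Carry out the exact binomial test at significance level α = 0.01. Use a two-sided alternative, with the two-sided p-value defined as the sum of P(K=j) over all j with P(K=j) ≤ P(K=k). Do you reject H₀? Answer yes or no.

reject H₀: no

Exact binomial: n=24, k=2, p₀=1/5=0.2000
P(X=j) = C(n,j)·p₀^j·(1−p₀)^(n−j); p = Σ P(X=j) over j with P(X=j) ≤ P(X=2)
p-value (two-sided) = 0.20369
At α=0.01: p ≥ α → fail to reject H₀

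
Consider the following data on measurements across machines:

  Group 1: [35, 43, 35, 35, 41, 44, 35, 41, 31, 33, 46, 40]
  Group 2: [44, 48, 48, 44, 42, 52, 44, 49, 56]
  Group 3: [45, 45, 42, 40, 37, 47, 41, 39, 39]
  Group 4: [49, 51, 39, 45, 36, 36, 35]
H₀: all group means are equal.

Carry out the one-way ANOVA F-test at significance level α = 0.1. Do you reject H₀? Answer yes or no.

reject H₀: yes

Group means [38.25, 47.44, 41.67, 41.57], grand mean 41.946
SSB = Σnᵢ(x̄ᵢ−x̄)² = 437.705; SSW = ΣΣ(x−x̄ᵢ)² = 776.187
MSB = 437.705/3 = 145.9018; MSW = 776.187/33 = 23.5208
F = MSB/MSW = 6.2031
df = (3, 33)
p-value (upper-tail) = 0.00184
At α=0.1: p < α → reject H₀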